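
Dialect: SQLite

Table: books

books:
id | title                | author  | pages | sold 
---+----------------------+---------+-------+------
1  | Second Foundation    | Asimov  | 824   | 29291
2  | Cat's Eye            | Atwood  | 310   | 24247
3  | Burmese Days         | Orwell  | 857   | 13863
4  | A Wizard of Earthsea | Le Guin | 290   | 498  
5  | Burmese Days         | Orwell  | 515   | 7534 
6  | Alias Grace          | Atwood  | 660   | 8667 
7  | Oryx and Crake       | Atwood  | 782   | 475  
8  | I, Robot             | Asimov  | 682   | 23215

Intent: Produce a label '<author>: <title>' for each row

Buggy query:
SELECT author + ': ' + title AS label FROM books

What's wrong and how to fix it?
Bug: '+' is numeric addition; on text columns SQLite converts them to 0 instead of concatenating

Fix: Replace + with || to concatenate text

Corrected query:
SELECT author || ': ' || title AS label FROM books

Result:
label                        
-----------------------------
Asimov: Second Foundation    
Atwood: Cat's Eye            
Orwell: Burmese Days         
Le Guin: A Wizard of Earthsea
Orwell: Burmese Days         
Atwood: Alias Grace          
Atwood: Oryx and Crake       
Asimov: I, Robot             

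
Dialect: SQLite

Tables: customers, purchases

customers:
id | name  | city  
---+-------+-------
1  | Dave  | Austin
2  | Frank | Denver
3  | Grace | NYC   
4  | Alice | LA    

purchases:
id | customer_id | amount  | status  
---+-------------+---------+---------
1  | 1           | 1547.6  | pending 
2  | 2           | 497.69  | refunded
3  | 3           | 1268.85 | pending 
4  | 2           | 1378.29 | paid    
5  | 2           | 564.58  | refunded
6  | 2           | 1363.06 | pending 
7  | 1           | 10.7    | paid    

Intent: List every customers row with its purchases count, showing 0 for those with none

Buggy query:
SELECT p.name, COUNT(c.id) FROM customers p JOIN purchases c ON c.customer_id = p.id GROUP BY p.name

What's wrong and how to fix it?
Bug: INNER JOIN drops customers rows that have no matching purchases rows

Fix: Switch to LEFT JOIN to retain unmatched parent rows

Corrected query:
SELECT p.name, COUNT(c.id) FROM customers p LEFT JOIN purchases c ON c.customer_id = p.id GROUP BY p.name

Result:
name  | COUNT(c.id)
------+------------
Alice | 0          
Dave  | 2          
Frank | 4          
Grace | 1          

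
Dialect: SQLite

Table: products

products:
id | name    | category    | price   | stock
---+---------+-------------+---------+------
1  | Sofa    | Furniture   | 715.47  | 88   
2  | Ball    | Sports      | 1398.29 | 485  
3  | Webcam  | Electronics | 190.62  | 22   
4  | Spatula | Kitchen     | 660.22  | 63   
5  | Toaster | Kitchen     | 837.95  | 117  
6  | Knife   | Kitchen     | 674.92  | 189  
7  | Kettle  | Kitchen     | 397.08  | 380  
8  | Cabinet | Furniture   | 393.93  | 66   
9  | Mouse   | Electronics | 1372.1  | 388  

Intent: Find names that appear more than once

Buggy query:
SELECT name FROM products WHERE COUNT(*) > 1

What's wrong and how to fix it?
Bug: COUNT(*) is an aggregate and cannot be used in WHERE

Fix: Group first, then use HAVING for the count condition

Corrected query:
SELECT name FROM products GROUP BY name HAVING COUNT(*) > 1

Result:
(no rows)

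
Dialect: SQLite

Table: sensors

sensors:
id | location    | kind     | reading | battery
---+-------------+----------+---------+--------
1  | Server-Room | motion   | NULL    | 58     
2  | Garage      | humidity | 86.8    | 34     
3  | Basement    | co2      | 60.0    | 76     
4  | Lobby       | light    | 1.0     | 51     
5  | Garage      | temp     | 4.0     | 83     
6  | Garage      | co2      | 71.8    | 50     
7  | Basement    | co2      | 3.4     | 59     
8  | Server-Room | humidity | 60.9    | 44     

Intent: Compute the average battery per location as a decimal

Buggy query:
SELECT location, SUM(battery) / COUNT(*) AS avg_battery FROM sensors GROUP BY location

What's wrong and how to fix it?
Bug: SUM(battery) and COUNT(*) are both integers; the division truncates the fractional part

Fix: Cast one side to REAL so the division keeps the fractional part

Corrected query:
SELECT location, SUM(battery) * 1.0 / COUNT(*) AS avg_battery FROM sensors GROUP BY location

Result:
location    | avg_battery
------------+------------
Basement    | 67.5       
Garage      | 55.666667  
Lobby       | 51         
Server-Room | 51         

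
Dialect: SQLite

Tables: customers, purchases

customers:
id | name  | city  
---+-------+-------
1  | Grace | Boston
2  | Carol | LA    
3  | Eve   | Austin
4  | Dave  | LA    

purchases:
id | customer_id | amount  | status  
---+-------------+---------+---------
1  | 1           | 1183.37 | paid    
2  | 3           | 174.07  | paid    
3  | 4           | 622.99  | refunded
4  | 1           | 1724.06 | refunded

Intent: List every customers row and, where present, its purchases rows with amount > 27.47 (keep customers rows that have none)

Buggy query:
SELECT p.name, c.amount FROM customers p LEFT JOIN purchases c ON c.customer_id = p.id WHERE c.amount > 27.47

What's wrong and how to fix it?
Bug: Filtering c.amount in WHERE discards the NULL rows produced by LEFT JOIN, turning it into an inner join

Fix: Move the right-table condition into the ON clause so unmatched parents are kept

Corrected query:
SELECT p.name, c.amount FROM customers p LEFT JOIN purchases c ON c.customer_id = p.id AND c.amount > 27.47

Result:
name  | amount 
------+--------
Grace | 1183.37
Grace | 1724.06
Carol | NULL   
Eve   | 174.07 
Dave  | 622.99 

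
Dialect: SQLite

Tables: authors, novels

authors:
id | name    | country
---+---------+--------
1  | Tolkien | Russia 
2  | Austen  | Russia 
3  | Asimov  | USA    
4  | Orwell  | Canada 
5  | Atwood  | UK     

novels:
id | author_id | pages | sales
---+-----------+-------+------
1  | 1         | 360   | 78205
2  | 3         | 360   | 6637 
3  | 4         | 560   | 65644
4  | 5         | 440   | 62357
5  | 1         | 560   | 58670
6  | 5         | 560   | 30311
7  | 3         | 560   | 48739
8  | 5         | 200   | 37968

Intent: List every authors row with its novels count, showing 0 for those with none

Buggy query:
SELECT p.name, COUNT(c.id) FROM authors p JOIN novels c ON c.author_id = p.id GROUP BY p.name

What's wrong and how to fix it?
Bug: INNER JOIN drops authors rows that have no matching novels rows

Fix: Switch to LEFT JOIN to retain unmatched parent rows

Corrected query:
SELECT p.name, COUNT(c.id) FROM authors p LEFT JOIN novels c ON c.author_id = p.id GROUP BY p.name

Result:
name    | COUNT(c.id)
--------+------------
Asimov  | 2          
Atwood  | 3          
Austen  | 0          
Orwell  | 1          
Tolkien | 2          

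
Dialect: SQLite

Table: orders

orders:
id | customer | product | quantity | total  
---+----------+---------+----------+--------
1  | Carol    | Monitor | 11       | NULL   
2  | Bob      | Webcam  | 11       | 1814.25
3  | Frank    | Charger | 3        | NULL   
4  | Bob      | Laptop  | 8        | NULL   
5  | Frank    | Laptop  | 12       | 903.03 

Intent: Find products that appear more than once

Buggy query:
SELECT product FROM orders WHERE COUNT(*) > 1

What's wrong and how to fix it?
Bug: COUNT(*) is an aggregate and cannot be used in WHERE

Fix: Group first, then use HAVING for the count condition

Corrected query:
SELECT product FROM orders GROUP BY product HAVING COUNT(*) > 1

Result:
product
-------
Laptop 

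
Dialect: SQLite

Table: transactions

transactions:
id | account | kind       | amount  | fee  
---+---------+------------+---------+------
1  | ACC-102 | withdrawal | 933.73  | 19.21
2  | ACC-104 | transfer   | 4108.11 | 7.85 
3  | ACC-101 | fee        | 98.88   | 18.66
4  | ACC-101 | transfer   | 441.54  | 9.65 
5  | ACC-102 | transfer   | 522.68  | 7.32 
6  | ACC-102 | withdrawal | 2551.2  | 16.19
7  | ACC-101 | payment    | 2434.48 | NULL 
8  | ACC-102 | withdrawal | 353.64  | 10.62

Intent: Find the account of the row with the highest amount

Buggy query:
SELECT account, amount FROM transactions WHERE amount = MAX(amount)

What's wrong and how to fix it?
Bug: WHERE is evaluated per row; an aggregate over the whole table isn't defined there

Fix: Wrap MAX in a scalar subquery so WHERE compares against a single value

Corrected query:
SELECT account, amount FROM transactions WHERE amount = (SELECT MAX(amount) FROM transactions)

Result:
account | amount 
--------+--------
ACC-104 | 4108.11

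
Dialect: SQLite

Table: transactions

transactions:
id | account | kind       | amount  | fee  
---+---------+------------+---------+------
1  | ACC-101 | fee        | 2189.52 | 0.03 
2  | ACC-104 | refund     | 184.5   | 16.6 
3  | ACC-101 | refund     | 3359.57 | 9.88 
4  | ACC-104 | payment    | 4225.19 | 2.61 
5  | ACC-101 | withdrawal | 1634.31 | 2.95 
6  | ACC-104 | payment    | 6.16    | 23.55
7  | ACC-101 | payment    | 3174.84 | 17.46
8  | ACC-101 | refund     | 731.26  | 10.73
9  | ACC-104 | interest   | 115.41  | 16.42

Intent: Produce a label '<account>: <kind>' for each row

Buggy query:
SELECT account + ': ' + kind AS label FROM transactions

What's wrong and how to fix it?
Bug: '+' is numeric addition; on text columns SQLite converts them to 0 instead of concatenating

Fix: Use the || operator for string concatenation

Corrected query:
SELECT account || ': ' || kind AS label FROM transactions

Result:
label              
-------------------
ACC-101: fee       
ACC-104: refund    
ACC-101: refund    
ACC-104: payment   
ACC-101: withdrawal
ACC-104: payment   
ACC-101: payment   
ACC-101: refund    
ACC-104: interest  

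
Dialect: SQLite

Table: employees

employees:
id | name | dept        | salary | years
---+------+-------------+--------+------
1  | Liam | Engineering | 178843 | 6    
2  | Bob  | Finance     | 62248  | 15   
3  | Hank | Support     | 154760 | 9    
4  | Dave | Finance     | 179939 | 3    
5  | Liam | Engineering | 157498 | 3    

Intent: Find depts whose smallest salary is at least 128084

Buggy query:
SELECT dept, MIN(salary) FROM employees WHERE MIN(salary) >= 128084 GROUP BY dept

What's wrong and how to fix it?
Bug: MIN() in WHERE is a misuse of aggregate

Fix: Use HAVING for the per-group MIN condition

Corrected query:
SELECT dept, MIN(salary) FROM employees GROUP BY dept HAVING MIN(salary) >= 128084

Result:
dept        | MIN(salary)
------------+------------
Engineering | 157498     
Support     | 154760     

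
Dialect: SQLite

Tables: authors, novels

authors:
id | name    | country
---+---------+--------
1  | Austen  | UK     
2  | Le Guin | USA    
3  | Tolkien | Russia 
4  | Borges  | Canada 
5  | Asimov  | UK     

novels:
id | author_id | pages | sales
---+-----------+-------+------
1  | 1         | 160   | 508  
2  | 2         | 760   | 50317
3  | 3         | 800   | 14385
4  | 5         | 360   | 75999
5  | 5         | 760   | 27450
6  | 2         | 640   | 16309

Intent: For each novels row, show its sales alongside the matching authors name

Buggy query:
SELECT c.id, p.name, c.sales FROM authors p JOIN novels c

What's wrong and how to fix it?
Bug: Missing join condition: each novels row is matched to all authors rows instead of just its own

Fix: Add ON c.author_id = p.id to the JOIN

Corrected query:
SELECT c.id, p.name, c.sales FROM authors p JOIN novels c ON c.author_id = p.id

Result:
id | name    | sales
---+---------+------
1  | Austen  | 508  
2  | Le Guin | 50317
3  | Tolkien | 14385
4  | Asimov  | 75999
5  | Asimov  | 27450
6  | Le Guin | 16309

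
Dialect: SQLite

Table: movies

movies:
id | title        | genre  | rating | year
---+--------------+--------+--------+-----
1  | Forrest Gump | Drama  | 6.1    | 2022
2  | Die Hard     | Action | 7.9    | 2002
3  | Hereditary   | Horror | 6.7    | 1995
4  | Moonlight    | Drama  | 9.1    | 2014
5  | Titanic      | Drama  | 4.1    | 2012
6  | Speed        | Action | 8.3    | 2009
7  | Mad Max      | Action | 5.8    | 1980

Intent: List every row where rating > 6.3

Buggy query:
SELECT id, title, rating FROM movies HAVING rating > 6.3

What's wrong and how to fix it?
Bug: This is a non-aggregate query (no GROUP BY, no aggregates), so in SQLite the HAVING clause is invalid here; a row-level condition belongs in WHERE

Fix: Replace HAVING with WHERE since the condition applies to individual rows

Corrected query:
SELECT id, title, rating FROM movies WHERE rating > 6.3

Result:
id | title      | rating
---+------------+-------
2  | Die Hard   | 7.9   
3  | Hereditary | 6.7   
4  | Moonlight  | 9.1   
6  | Speed      | 8.3   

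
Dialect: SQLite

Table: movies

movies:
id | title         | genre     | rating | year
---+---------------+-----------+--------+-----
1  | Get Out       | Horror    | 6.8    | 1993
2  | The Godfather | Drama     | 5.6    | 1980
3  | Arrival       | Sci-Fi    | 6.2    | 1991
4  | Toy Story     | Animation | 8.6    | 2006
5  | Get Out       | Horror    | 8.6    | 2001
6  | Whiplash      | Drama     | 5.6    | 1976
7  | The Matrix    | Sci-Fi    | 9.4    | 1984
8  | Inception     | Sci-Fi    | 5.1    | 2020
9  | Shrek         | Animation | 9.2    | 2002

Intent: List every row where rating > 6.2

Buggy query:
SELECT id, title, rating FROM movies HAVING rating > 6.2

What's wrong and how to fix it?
Bug: This is a non-aggregate query (no GROUP BY, no aggregates), so in SQLite the HAVING clause is invalid here; a row-level condition belongs in WHERE

Fix: Replace HAVING with WHERE since the condition applies to individual rows

Corrected query:
SELECT id, title, rating FROM movies WHERE rating > 6.2

Result:
id | title      | rating
---+------------+-------
1  | Get Out    | 6.8   
4  | Toy Story  | 8.6   
5  | Get Out    | 8.6   
7  | The Matrix | 9.4   
9  | Shrek      | 9.2   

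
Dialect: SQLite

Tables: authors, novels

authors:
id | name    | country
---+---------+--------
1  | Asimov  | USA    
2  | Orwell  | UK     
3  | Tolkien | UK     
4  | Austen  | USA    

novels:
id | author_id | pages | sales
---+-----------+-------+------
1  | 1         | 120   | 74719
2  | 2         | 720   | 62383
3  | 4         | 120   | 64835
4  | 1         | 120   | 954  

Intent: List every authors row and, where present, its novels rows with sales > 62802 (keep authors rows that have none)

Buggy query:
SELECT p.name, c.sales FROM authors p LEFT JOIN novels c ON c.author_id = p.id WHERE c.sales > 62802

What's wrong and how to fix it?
Bug: A WHERE condition on the right-hand table after LEFT JOIN drops unmatched parents

Fix: Move the right-table condition into the ON clause so unmatched parents are kept

Corrected query:
SELECT p.name, c.sales FROM authors p LEFT JOIN novels c ON c.author_id = p.id AND c.sales > 62802

Result:
name    | sales
--------+------
Asimov  | 74719
Orwell  | NULL 
Tolkien | NULL 
Austen  | 64835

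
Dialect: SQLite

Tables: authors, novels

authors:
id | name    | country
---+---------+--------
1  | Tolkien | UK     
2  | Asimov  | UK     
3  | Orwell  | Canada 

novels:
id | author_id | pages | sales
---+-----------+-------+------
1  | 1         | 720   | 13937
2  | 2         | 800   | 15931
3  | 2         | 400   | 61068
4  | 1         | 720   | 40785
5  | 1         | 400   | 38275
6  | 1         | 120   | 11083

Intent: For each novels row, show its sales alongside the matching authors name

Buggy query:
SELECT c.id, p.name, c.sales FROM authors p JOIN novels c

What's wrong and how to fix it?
Bug: JOIN with no ON clause produces a cartesian product; every novels row pairs with every authors row

Fix: Add ON c.author_id = p.id to the JOIN

Corrected query:
SELECT c.id, p.name, c.sales FROM authors p JOIN novels c ON c.author_id = p.id

Result:
id | name    | sales
---+---------+------
1  | Tolkien | 13937
2  | Asimov  | 15931
3  | Asimov  | 61068
4  | Tolkien | 40785
5  | Tolkien | 38275
6  | Tolkien | 11083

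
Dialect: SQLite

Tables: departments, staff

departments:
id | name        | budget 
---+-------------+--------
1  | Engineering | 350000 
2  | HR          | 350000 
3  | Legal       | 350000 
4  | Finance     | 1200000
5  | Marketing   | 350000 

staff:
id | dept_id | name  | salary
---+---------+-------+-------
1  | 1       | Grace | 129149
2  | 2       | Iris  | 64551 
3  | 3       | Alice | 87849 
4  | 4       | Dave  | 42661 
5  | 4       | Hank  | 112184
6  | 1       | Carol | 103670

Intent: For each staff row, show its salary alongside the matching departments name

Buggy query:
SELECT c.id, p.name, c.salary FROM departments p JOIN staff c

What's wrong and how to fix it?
Bug: Missing join condition: each staff row is matched to all departments rows instead of just its own

Fix: Add ON c.dept_id = p.id to the JOIN

Corrected query:
SELECT c.id, p.name, c.salary FROM departments p JOIN staff c ON c.dept_id = p.id

Result:
id | name        | salary
---+-------------+-------
1  | Engineering | 129149
2  | HR          | 64551 
3  | Legal       | 87849 
4  | Finance     | 42661 
5  | Finance     | 112184
6  | Engineering | 103670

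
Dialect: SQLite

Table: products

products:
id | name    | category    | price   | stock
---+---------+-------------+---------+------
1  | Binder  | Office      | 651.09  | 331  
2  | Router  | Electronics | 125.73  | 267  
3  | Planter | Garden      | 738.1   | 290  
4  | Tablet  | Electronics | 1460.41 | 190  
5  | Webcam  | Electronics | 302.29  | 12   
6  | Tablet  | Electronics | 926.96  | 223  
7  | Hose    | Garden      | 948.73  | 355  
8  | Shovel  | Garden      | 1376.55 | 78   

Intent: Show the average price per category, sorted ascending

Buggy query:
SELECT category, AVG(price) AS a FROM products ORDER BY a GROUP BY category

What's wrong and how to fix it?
Bug: ORDER BY appears before GROUP BY; SQL clause order requires GROUP BY first

Fix: Move ORDER BY to the end, after GROUP BY

Corrected query:
SELECT category, AVG(price) AS a FROM products GROUP BY category ORDER BY a

Result:
category    | a          
------------+------------
Office      | 651.09     
Electronics | 703.8475   
Garden      | 1021.126667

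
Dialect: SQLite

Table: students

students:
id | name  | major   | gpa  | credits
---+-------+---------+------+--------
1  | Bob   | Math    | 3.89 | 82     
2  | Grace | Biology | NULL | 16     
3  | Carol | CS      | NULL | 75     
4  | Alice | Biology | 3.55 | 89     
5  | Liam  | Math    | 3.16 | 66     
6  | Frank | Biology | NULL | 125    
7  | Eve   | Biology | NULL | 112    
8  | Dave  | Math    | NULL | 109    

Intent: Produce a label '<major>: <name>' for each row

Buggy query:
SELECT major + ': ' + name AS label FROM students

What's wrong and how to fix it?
Bug: SQLite uses || for string concatenation; + coerces text to numbers (yielding 0)

Fix: Use the || operator for string concatenation

Corrected query:
SELECT major || ': ' || name AS label FROM students

Result:
label         
--------------
Math: Bob     
Biology: Grace
CS: Carol     
Biology: Alice
Math: Liam    
Biology: Frank
Biology: Eve  
Math: Dave    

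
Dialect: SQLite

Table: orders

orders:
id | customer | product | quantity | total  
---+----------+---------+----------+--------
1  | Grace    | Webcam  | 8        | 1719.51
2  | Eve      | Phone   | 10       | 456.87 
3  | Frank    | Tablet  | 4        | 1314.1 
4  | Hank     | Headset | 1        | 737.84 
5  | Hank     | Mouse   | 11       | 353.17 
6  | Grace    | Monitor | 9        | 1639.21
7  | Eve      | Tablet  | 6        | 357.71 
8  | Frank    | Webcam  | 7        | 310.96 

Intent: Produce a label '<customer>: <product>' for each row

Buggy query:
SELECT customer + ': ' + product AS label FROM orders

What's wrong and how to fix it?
Bug: '+' is numeric addition; on text columns SQLite converts them to 0 instead of concatenating

Fix: Replace + with || to concatenate text

Corrected query:
SELECT customer || ': ' || product AS label FROM orders

Result:
label         
--------------
Grace: Webcam 
Eve: Phone    
Frank: Tablet 
Hank: Headset 
Hank: Mouse   
Grace: Monitor
Eve: Tablet   
Frank: Webcam 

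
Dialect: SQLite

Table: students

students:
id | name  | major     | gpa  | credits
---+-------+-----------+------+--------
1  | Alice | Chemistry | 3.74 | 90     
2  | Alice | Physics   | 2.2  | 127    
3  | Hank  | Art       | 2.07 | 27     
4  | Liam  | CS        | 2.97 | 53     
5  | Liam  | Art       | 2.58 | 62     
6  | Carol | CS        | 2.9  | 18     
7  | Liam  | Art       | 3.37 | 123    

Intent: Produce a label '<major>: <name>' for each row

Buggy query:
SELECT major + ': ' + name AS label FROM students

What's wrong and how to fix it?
Bug: SQLite uses || for string concatenation; + coerces text to numbers (yielding 0)

Fix: Use the || operator for string concatenation

Corrected query:
SELECT major || ': ' || name AS label FROM students

Result:
label           
----------------
Chemistry: Alice
Physics: Alice  
Art: Hank       
CS: Liam        
Art: Liam       
CS: Carol       
Art: Liam       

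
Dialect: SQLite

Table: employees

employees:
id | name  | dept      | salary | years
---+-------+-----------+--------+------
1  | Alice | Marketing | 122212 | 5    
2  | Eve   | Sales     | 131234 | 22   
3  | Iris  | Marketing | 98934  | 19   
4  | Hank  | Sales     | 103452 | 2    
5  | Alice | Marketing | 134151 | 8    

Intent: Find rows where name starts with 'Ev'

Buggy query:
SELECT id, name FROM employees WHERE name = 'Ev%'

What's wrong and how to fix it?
Bug: Wildcards only work with LIKE; '=' treats '%' as a literal character

Fix: Replace '=' with LIKE so 'Ev%' is treated as a pattern

Corrected query:
SELECT id, name FROM employees WHERE name LIKE 'Ev%'

Result:
id | name
---+-----
2  | Eve 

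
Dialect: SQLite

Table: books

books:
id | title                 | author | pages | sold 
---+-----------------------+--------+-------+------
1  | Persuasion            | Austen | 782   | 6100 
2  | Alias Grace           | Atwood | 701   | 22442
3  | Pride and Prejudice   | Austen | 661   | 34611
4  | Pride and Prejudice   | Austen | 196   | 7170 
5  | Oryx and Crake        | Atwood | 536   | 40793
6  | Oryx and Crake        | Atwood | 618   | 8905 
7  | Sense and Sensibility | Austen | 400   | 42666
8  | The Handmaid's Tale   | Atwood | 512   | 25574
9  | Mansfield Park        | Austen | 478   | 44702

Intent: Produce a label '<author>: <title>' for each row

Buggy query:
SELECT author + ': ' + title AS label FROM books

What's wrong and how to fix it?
Bug: '+' is numeric addition; on text columns SQLite converts them to 0 instead of concatenating

Fix: Use the || operator for string concatenation

Corrected query:
SELECT author || ': ' || title AS label FROM books

Result:
label                        
-----------------------------
Austen: Persuasion           
Atwood: Alias Grace          
Austen: Pride and Prejudice  
Austen: Pride and Prejudice  
Atwood: Oryx and Crake       
Atwood: Oryx and Crake       
Austen: Sense and Sensibility
Atwood: The Handmaid's Tale  
Austen: Mansfield Park       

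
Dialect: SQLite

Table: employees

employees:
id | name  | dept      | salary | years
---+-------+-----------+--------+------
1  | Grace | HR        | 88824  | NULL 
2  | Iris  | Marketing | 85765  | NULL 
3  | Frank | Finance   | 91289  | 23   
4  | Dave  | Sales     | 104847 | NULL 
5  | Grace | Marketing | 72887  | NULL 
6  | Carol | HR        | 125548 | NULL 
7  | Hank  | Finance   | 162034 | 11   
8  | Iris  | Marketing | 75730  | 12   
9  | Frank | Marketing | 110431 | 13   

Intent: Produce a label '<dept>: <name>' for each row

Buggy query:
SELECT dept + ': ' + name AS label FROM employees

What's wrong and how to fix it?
Bug: SQLite uses || for string concatenation; + coerces text to numbers (yielding 0)

Fix: Replace + with || to concatenate text

Corrected query:
SELECT dept || ': ' || name AS label FROM employees

Result:
label           
----------------
HR: Grace       
Marketing: Iris 
Finance: Frank  
Sales: Dave     
Marketing: Grace
HR: Carol       
Finance: Hank   
Marketing: Iris 
Marketing: Frank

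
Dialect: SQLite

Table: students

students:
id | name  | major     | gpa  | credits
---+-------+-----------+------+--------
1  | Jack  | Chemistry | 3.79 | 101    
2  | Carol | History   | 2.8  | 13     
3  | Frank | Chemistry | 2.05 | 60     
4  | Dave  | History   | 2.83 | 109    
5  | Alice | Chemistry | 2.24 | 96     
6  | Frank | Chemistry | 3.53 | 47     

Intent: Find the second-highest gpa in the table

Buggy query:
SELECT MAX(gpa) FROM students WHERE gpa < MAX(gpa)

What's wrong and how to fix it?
Bug: The inner MAX is an aggregate inside WHERE, which is not allowed

Fix: Compute the overall MAX in a subquery, then take MAX of rows below it

Corrected query:
SELECT MAX(gpa) FROM students WHERE gpa < (SELECT MAX(gpa) FROM students)

Result:
MAX(gpa)
--------
3.53    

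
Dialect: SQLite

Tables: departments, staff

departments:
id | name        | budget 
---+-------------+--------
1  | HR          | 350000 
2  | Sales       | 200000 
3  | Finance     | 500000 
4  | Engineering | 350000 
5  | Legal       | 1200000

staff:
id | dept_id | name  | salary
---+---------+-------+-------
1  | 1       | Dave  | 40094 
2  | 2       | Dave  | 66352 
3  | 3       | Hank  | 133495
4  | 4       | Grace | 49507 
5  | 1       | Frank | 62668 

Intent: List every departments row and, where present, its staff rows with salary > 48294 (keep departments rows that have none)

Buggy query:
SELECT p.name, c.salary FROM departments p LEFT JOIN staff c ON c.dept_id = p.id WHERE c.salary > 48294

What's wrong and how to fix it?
Bug: A WHERE condition on the right-hand table after LEFT JOIN drops unmatched parents

Fix: Move the right-table condition into the ON clause so unmatched parents are kept

Corrected query:
SELECT p.name, c.salary FROM departments p LEFT JOIN staff c ON c.dept_id = p.id AND c.salary > 48294

Result:
name        | salary
------------+-------
HR          | 62668 
Sales       | 66352 
Finance     | 133495
Engineering | 49507 
Legal       | NULL  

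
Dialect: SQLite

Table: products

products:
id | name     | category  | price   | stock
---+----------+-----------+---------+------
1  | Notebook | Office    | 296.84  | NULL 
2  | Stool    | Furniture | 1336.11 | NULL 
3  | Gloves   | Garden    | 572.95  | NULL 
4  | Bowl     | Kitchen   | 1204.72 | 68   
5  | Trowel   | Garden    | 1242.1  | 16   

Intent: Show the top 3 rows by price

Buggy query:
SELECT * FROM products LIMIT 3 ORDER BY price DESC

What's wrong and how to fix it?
Bug: LIMIT must come after ORDER BY

Fix: Sort with ORDER BY, then apply LIMIT

Corrected query:
SELECT * FROM products ORDER BY price DESC LIMIT 3

Result:
id | name   | category  | price   | stock
---+--------+-----------+---------+------
2  | Stool  | Furniture | 1336.11 | NULL 
5  | Trowel | Garden    | 1242.1  | 16   
4  | Bowl   | Kitchen   | 1204.72 | 68   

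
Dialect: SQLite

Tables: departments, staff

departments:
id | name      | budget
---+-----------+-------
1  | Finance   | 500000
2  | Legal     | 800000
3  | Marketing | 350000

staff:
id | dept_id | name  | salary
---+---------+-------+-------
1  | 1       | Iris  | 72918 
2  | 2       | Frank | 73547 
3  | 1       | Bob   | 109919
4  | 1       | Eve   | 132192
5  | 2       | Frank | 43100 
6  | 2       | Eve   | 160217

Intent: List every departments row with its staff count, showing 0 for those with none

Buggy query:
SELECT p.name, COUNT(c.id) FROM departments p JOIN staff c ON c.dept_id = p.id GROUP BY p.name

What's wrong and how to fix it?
Bug: INNER JOIN drops departments rows that have no matching staff rows

Fix: Use LEFT JOIN so parents without children still appear (COUNT(c.id) gives 0)

Corrected query:
SELECT p.name, COUNT(c.id) FROM departments p LEFT JOIN staff c ON c.dept_id = p.id GROUP BY p.name

Result:
name      | COUNT(c.id)
----------+------------
Finance   | 3          
Legal     | 3          
Marketing | 0          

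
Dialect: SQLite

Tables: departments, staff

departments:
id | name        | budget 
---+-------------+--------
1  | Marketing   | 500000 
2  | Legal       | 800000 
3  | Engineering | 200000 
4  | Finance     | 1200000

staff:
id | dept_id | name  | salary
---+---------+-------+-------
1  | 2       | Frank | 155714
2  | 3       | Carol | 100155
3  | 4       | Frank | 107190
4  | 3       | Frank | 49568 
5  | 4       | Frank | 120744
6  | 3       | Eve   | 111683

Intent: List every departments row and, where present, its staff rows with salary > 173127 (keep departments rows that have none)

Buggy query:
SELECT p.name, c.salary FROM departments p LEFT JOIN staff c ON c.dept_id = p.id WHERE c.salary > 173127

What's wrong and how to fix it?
Bug: A WHERE condition on the right-hand table after LEFT JOIN drops unmatched parents

Fix: Put 'c.salary > 173127' in the JOIN's ON clause instead of WHERE

Corrected query:
SELECT p.name, c.salary FROM departments p LEFT JOIN staff c ON c.dept_id = p.id AND c.salary > 173127

Result:
name        | salary
------------+-------
Marketing   | NULL  
Legal       | NULL  
Engineering | NULL  
Finance     | NULL  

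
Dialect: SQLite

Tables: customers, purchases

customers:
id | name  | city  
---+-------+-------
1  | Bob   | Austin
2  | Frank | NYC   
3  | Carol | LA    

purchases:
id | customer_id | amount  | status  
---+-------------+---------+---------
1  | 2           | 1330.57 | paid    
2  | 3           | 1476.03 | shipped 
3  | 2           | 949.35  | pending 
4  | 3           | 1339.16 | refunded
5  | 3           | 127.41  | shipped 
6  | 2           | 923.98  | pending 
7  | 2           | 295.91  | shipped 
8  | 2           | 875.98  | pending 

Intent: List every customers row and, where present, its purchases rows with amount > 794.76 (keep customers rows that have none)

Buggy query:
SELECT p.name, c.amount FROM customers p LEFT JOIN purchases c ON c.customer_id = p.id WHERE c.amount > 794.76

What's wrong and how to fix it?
Bug: Filtering c.amount in WHERE discards the NULL rows produced by LEFT JOIN, turning it into an inner join

Fix: Put 'c.amount > 794.76' in the JOIN's ON clause instead of WHERE

Corrected query:
SELECT p.name, c.amount FROM customers p LEFT JOIN purchases c ON c.customer_id = p.id AND c.amount > 794.76

Result:
name  | amount 
------+--------
Bob   | NULL   
Frank | 875.98 
Frank | 923.98 
Frank | 949.35 
Frank | 1330.57
Carol | 1339.16
Carol | 1476.03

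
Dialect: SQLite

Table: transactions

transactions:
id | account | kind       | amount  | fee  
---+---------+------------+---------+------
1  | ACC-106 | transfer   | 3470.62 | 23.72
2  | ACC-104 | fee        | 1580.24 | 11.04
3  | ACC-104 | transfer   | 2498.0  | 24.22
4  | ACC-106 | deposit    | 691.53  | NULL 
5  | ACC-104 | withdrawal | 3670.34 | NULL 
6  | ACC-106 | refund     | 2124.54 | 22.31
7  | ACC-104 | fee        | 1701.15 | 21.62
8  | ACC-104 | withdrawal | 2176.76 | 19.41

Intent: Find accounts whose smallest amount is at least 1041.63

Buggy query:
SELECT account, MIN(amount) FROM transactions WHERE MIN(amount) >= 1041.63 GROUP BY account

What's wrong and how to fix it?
Bug: MIN() in WHERE is a misuse of aggregate

Fix: Replace WHERE with HAVING after the GROUP BY

Corrected query:
SELECT account, MIN(amount) FROM transactions GROUP BY account HAVING MIN(amount) >= 1041.63

Result:
account | MIN(amount)
--------+------------
ACC-104 | 1580.24    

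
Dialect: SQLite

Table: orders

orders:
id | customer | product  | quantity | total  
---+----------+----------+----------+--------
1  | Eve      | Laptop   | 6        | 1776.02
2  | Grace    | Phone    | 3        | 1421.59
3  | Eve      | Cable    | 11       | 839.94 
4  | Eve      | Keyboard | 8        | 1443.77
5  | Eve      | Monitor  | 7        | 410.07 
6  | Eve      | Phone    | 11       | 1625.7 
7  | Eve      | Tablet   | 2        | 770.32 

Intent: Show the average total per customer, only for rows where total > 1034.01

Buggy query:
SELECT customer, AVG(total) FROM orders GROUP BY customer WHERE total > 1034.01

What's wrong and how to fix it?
Bug: WHERE cannot follow GROUP BY

Fix: Move the WHERE clause before GROUP BY

Corrected query:
SELECT customer, AVG(total) FROM orders WHERE total > 1034.01 GROUP BY customer

Result:
customer | AVG(total) 
---------+------------
Eve      | 1615.163333
Grace    | 1421.59    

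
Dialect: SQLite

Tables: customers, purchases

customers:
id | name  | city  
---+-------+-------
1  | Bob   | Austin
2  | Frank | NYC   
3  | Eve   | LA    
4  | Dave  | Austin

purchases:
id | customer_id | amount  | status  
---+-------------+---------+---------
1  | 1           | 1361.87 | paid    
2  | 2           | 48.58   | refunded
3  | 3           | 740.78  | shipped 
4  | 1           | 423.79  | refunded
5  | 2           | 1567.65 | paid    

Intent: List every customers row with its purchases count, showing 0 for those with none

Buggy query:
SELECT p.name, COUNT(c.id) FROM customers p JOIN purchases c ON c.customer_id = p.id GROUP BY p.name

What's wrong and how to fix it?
Bug: INNER JOIN drops customers rows that have no matching purchases rows

Fix: Use LEFT JOIN so parents without children still appear (COUNT(c.id) gives 0)

Corrected query:
SELECT p.name, COUNT(c.id) FROM customers p LEFT JOIN purchases c ON c.customer_id = p.id GROUP BY p.name

Result:
name  | COUNT(c.id)
------+------------
Bob   | 2          
Dave  | 0          
Eve   | 1          
Frank | 2          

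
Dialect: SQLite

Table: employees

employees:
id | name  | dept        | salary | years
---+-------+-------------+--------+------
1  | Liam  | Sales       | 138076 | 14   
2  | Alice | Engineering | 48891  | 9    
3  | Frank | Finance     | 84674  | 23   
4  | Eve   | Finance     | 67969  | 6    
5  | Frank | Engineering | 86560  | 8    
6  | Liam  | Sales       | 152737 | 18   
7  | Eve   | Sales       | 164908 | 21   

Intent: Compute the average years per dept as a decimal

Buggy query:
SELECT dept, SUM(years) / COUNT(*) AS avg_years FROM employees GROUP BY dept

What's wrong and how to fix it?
Bug: Both operands are integers, so '/' performs integer division and truncates

Fix: Multiply by 1.0 (or CAST to REAL) to force floating-point division

Corrected query:
SELECT dept, SUM(years) * 1.0 / COUNT(*) AS avg_years FROM employees GROUP BY dept

Result:
dept        | avg_years
------------+----------
Engineering | 8.5      
Finance     | 14.5     
Sales       | 17.666667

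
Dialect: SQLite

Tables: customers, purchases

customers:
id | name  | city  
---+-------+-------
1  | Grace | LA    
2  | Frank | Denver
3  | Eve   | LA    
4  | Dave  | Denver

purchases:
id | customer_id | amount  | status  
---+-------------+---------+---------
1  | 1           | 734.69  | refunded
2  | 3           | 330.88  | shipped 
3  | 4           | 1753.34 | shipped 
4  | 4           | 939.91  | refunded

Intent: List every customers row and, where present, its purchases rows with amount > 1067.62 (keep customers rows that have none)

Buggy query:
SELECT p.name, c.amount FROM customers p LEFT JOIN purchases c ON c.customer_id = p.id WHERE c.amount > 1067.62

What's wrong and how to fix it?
Bug: Filtering c.amount in WHERE discards the NULL rows produced by LEFT JOIN, turning it into an inner join

Fix: Put 'c.amount > 1067.62' in the JOIN's ON clause instead of WHERE

Corrected query:
SELECT p.name, c.amount FROM customers p LEFT JOIN purchases c ON c.customer_id = p.id AND c.amount > 1067.62

Result:
name  | amount 
------+--------
Grace | NULL   
Frank | NULL   
Eve   | NULL   
Dave  | 1753.34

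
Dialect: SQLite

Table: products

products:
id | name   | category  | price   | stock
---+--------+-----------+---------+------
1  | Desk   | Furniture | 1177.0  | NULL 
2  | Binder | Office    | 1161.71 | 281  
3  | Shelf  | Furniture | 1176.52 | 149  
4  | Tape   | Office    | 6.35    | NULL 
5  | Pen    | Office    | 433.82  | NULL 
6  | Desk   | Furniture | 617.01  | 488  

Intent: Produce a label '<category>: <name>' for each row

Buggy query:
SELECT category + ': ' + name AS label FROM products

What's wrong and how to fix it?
Bug: SQLite uses || for string concatenation; + coerces text to numbers (yielding 0)

Fix: Use the || operator for string concatenation

Corrected query:
SELECT category || ': ' || name AS label FROM products

Result:
label           
----------------
Furniture: Desk 
Office: Binder  
Furniture: Shelf
Office: Tape    
Office: Pen     
Furniture: Desk 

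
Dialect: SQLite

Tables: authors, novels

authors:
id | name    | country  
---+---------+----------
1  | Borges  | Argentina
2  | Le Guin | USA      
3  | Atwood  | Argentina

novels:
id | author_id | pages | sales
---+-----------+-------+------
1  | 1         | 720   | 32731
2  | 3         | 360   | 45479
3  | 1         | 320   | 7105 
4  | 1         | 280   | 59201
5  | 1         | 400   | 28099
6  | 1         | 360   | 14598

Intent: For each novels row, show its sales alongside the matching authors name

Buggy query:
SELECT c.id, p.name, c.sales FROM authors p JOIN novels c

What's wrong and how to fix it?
Bug: JOIN with no ON clause produces a cartesian product; every novels row pairs with every authors row

Fix: Specify the join condition linking the foreign key to the parent id

Corrected query:
SELECT c.id, p.name, c.sales FROM authors p JOIN novels c ON c.author_id = p.id

Result:
id | name   | sales
---+--------+------
1  | Borges | 32731
2  | Atwood | 45479
3  | Borges | 7105 
4  | Borges | 59201
5  | Borges | 28099
6  | Borges | 14598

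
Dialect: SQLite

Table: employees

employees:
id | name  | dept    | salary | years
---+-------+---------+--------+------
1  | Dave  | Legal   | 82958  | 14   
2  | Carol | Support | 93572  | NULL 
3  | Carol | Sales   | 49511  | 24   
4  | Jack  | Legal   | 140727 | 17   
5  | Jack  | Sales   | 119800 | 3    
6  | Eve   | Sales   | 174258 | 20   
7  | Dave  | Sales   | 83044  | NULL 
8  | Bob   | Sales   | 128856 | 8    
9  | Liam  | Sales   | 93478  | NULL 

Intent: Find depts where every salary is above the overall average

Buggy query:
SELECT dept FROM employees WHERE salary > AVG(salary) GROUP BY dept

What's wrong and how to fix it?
Bug: AVG() is an aggregate; it can't sit directly in WHERE

Fix: Compute the overall average in a scalar subquery and compare each group's MIN against it in HAVING

Corrected query:
SELECT dept FROM employees GROUP BY dept HAVING MIN(salary) > (SELECT AVG(salary) FROM employees)

Result:
(no rows)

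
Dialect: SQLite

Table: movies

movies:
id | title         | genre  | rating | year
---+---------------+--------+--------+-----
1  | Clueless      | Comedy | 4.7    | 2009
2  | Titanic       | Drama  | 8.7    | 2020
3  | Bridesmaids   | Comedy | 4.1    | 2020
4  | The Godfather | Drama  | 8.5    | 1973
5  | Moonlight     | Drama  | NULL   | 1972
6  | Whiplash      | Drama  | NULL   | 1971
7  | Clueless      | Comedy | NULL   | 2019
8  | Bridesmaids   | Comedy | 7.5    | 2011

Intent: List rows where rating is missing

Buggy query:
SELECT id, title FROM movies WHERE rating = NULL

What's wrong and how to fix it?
Bug: Comparing to NULL with '=' never matches; NULL = NULL is unknown, not true

Fix: Use IS NULL to test for NULL

Corrected query:
SELECT id, title FROM movies WHERE rating IS NULL

Result:
id | title    
---+----------
5  | Moonlight
6  | Whiplash 
7  | Clueless 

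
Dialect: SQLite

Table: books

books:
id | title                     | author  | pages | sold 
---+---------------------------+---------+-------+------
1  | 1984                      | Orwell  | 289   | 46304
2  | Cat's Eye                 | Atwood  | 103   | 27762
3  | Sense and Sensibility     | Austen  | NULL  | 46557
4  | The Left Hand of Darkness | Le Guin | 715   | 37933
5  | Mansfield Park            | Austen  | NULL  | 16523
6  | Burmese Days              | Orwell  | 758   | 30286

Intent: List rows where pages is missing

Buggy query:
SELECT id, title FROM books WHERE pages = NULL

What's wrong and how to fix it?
Bug: '= NULL' is always unknown in SQL three-valued logic, so no rows match

Fix: Use IS NULL to test for NULL

Corrected query:
SELECT id, title FROM books WHERE pages IS NULL

Result:
id | title                
---+----------------------
3  | Sense and Sensibility
5  | Mansfield Park       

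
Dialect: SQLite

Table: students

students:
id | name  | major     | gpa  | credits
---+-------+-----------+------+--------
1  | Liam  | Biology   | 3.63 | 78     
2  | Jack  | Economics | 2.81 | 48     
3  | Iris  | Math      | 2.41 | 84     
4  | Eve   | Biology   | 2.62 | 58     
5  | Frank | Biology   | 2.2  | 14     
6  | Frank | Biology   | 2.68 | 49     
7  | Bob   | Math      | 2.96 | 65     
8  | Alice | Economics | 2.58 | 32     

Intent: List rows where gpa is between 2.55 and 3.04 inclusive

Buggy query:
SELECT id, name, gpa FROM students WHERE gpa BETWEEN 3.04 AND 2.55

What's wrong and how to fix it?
Bug: BETWEEN expects the lower bound first; with 3.04 AND 2.55 the range is empty

Fix: Write BETWEEN 2.55 AND 3.04

Corrected query:
SELECT id, name, gpa FROM students WHERE gpa BETWEEN 2.55 AND 3.04

Result:
id | name  | gpa 
---+-------+-----
2  | Jack  | 2.81
4  | Eve   | 2.62
6  | Frank | 2.68
7  | Bob   | 2.96
8  | Alice | 2.58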